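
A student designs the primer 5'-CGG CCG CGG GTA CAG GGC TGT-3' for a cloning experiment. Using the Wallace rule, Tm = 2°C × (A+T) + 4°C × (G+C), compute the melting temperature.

74°C

Base counts: G=10, T=3, A=2, C=6
A+T = 5, G+C = 16
Tm = 2×5 + 4×16 = 74°C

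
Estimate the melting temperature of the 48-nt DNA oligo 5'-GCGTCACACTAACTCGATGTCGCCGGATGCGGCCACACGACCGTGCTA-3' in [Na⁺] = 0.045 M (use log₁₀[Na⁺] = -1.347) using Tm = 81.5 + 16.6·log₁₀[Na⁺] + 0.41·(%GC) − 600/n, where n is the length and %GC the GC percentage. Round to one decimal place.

72.3°C

Length n = 48. Counting bases: A=10, C=17, T=8, G=13
G+C = 30, so %GC = 30/48 × 100 = 62.5%
Salt term: 16.6 × (-1.347) = -22.36
GC term: 0.41 × 62.5 = 25.625; length term: −600/48 = −12.5
Tm = 81.5 + (-22.36) + 25.625 − 12.5 = 72.265 → 72.3°C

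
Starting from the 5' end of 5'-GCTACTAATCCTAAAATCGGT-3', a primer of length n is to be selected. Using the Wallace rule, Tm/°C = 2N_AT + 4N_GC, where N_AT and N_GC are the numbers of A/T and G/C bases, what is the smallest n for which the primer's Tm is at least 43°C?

n = 17

First 16 bases: GCTACTAATCCTAAAA → Tm = 42°C (< 43°C)
First 17 bases: GCTACTAATCCTAAAAT → Tm = 44°C (≥ 43°C)
Each additional base adds 2°C (A/T) or 4°C (G/C), so Tm is non-decreasing in n; n = 17 is the first length to reach 43°C.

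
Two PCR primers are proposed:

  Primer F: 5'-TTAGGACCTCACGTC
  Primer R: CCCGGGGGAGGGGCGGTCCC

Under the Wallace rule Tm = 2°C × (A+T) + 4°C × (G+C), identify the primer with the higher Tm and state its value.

Primer R, 76°C

Primer F: A+T=7, G+C=8 → Tm = 2(7)+4(8) = 46°C
Primer R: A+T=2, G+C=18 → Tm = 2(2)+4(18) = 76°C
46°C vs 76°C → primer R is higher.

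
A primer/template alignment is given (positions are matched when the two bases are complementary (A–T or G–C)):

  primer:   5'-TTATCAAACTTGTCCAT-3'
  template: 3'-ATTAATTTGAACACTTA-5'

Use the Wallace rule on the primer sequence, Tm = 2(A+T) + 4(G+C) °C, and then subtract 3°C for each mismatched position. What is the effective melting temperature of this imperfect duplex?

32°C

Primer base counts: A=5, T=7, G=1, C=4 → A+T=12, G+C=5
Perfect-match Tm = 2(12) + 4(5) = 24 + 20 = 44°C
Mismatches (positions where the bases are not complementary): 4 (at positions 2, 5, 14, 15)
Effective Tm = 44 − 4×3 = 44 − 12 = 32°C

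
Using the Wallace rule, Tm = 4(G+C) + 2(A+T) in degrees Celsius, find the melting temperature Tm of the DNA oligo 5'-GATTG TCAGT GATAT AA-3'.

Scanning the sequence gives A=6, C=1, T=6, G=4.
A+T = 12, G+C = 5
Tm = 2×12 + 4×5 = 44°C

44°C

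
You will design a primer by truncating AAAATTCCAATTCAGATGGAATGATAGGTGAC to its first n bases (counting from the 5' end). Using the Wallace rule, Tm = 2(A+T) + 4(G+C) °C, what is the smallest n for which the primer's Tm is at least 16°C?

First 6 bases: AAAATT → Tm = 12°C (< 16°C)
First 7 bases: AAAATTC → Tm = 16°C (≥ 16°C)
Each additional base adds 2°C (A/T) or 4°C (G/C), so Tm is non-decreasing in n; n = 7 is the first length to reach 16°C.

n = 7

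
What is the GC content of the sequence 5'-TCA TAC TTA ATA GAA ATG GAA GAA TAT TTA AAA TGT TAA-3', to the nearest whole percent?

Counting bases: G=5, A=19, T=13, C=2
G+C = 5 + 2 = 7 out of 39 bases
%GC = 7/39 × 100 = 17.95% ≈ 18%

18%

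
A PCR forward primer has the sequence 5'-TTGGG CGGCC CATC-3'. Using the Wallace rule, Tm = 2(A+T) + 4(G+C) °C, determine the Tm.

Base counts: A=1, C=5, G=5, T=3
So N_AT = 4 and N_GC = 10.
Tm = 4·10 + 2·4 = 40 + 8 = 48°C

48°C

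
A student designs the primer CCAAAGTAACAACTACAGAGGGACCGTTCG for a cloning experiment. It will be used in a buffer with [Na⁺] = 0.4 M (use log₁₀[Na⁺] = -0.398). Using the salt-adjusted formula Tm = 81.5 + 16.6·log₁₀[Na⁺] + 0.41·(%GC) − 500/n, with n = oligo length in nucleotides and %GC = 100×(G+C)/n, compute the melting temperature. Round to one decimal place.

78.7°C

Length n = 30. Counting bases: C=8, G=7, T=4, A=11
G+C = 15, so %GC = 15/30 × 100 = 50%
Salt term: 16.6 × (-0.398) = -6.607
GC term: 0.41 × 50 = 20.5; length term: −500/30 = −16.667
Tm = 81.5 + (-6.607) + 20.5 − 16.667 = 78.726 → 78.7°C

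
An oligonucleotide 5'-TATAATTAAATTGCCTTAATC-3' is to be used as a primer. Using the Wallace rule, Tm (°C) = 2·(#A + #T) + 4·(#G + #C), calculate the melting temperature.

Base counts: T=9, G=1, A=8, C=3
AT pairs contribute 17, GC pairs contribute 4.
Tm = 2×17 + 4×4 = 50°C

50°C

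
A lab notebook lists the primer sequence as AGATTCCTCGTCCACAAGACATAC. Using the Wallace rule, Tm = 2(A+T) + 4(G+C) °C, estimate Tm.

Scanning the sequence gives T=5, A=8, G=3, C=8.
A+T = 13, G+C = 11
Tm = 4·11 + 2·13 = 44 + 26 = 70°C

70°C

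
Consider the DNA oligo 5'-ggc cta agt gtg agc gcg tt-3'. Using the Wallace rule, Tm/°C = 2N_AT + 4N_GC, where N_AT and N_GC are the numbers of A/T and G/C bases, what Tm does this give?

Scanning the sequence gives A=3, T=5, G=8, C=4.
A+T = 8, G+C = 12
Tm = 2×8 + 4×12 = 64°C

64°C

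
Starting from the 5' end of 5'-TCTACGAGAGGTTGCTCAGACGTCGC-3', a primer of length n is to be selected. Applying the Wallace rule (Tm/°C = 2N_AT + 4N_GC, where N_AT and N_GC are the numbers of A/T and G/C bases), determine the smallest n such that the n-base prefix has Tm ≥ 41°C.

First 13 bases: TCTACGAGAGGTT → Tm = 38°C (< 41°C)
First 14 bases: TCTACGAGAGGTTG → Tm = 42°C (≥ 41°C)
Since every base adds ≥2°C, Tm only increases with n, so the threshold is first crossed at n = 14.

n = 14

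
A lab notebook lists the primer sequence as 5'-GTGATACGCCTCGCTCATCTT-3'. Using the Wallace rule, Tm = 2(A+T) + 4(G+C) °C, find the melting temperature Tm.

64°C

C=7, A=3, T=7, G=4
AT pairs contribute 10, GC pairs contribute 11.
Tm = 2×10 + 4×11 = 64°C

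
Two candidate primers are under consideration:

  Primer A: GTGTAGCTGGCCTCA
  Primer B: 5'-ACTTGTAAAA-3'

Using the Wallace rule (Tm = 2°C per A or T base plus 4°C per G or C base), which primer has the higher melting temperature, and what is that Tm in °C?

Primer A: A+T=6, G+C=9 → Tm = 2(6)+4(9) = 48°C
Primer B: A+T=8, G+C=2 → Tm = 2(8)+4(2) = 24°C
48°C vs 24°C → primer A is higher.

Primer A, 48°C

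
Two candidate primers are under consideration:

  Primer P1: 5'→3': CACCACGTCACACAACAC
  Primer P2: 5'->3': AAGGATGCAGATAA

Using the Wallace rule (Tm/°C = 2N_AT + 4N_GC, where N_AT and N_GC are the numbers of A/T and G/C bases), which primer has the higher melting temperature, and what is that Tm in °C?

Primer P1, 56°C

Primer P1: A+T=8, G+C=10 → Tm = 2(8)+4(10) = 56°C
Primer P2: A+T=9, G+C=5 → Tm = 2(9)+4(5) = 38°C
56°C vs 38°C → primer P1 is higher.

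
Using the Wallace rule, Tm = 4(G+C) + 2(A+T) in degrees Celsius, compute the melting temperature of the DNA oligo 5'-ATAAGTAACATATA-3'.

Base counts: C=1, A=8, G=1, T=4
A+T = 12, G+C = 2
Tm = 2×12 + 4×2 = 32°C

32°C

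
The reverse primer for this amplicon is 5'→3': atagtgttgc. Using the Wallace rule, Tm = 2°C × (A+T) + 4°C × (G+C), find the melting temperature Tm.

Base counts: G=3, A=2, C=1, T=4
AT pairs contribute 6, GC pairs contribute 4.
Tm = 2×6 + 4×4 = 28°C

28°C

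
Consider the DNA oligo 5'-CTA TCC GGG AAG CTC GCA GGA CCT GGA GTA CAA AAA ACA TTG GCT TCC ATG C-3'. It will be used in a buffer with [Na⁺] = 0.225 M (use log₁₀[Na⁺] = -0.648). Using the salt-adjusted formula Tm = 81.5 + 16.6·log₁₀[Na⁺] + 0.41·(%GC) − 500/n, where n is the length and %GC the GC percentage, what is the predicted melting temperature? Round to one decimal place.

82.4°C

Length n = 52. Base counts: T=10, G=13, A=15, C=14
G+C = 27, so %GC = 27/52 × 100 = 51.923%
Salt term: 16.6 × (-0.648) = -10.757
GC term: 0.41 × 51.923 = 21.288; length term: −500/52 = −9.615
Tm = 81.5 + (-10.757) + 21.288 − 9.615 = 82.416 → 82.4°C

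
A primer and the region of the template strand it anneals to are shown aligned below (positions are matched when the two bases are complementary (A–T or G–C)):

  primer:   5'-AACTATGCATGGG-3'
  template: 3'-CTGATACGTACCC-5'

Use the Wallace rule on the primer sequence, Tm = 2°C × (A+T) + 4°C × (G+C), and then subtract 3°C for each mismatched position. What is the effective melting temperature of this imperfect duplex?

35°C

Primer base counts: A=4, T=3, G=4, C=2 → A+T=7, G+C=6
Perfect-match Tm = 2(7) + 4(6) = 14 + 24 = 38°C
Mismatches (positions where the bases are not complementary): 1 (at position 1)
Effective Tm = 38 − 1×3 = 38 − 3 = 35°C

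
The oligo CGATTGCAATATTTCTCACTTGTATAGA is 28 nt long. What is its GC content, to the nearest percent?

Counting bases: C=5, G=4, A=8, T=11
G+C = 4 + 5 = 9 out of 28 bases
%GC = 9/28 × 100 = 32.14% ≈ 32%

32%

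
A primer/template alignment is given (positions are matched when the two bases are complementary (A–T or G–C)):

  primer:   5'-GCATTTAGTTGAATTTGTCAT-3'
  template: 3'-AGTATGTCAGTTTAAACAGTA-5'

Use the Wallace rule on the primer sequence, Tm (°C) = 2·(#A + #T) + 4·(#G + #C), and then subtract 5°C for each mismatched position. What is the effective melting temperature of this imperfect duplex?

Primer base counts: A=5, T=10, G=4, C=2 → A+T=15, G+C=6
Perfect-match Tm = 2(15) + 4(6) = 30 + 24 = 54°C
Mismatches (positions where the bases are not complementary): 5 (at positions 1, 5, 6, 10, 11)
Effective Tm = 54 − 5×5 = 54 − 25 = 29°C

29°C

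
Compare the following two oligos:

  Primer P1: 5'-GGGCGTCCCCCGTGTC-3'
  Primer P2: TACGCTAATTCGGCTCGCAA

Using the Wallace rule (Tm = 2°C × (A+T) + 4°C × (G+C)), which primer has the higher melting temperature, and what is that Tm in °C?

Primer P1: A+T=3, G+C=13 → Tm = 2(3)+4(13) = 58°C
Primer P2: A+T=10, G+C=10 → Tm = 2(10)+4(10) = 60°C
58°C vs 60°C → primer P2 is higher.

Primer P2, 60°C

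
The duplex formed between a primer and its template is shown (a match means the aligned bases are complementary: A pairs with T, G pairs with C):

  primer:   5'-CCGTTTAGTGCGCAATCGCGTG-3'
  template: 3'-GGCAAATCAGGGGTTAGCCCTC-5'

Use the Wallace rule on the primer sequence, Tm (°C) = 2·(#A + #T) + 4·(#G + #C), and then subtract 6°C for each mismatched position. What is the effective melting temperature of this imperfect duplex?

Primer base counts: A=3, T=6, G=7, C=6 → A+T=9, G+C=13
Perfect-match Tm = 2(9) + 4(13) = 18 + 52 = 70°C
Mismatches (positions where the bases are not complementary): 4 (at positions 10, 12, 19, 21)
Effective Tm = 70 − 4×6 = 70 − 24 = 46°C

46°C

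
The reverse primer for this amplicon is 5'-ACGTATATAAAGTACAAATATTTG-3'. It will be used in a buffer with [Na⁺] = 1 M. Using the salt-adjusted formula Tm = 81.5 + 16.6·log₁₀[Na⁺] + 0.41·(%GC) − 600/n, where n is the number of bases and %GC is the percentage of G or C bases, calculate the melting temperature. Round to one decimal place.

Length n = 24. Base counts: T=8, C=2, G=3, A=11
G+C = 5, so %GC = 5/24 × 100 = 20.833%
Salt term: 16.6 × (0) = 0
GC term: 0.41 × 20.833 = 8.542; length term: −600/24 = −25
Tm = 81.5 + (0) + 8.542 − 25 = 65.042 → 65.0°C

65.0°C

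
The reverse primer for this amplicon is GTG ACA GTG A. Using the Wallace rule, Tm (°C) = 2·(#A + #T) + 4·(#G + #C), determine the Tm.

Counting bases: C=1, G=4, A=3, T=2
So N_AT = 5 and N_GC = 5.
Tm = 2(5) + 4(5) = 10 + 20 = 30°C

30°C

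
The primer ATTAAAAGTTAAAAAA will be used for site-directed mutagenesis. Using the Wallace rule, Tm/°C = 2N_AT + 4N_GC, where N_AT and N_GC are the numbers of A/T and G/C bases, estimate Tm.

Base counts: T=4, A=11, C=0, G=1
So N_AT = 15 and N_GC = 1.
Tm = 2×15 + 4×1 = 34°C

34°C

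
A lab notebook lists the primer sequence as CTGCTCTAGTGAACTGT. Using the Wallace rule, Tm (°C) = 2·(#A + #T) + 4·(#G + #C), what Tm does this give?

G=4, C=4, T=6, A=3
So N_AT = 9 and N_GC = 8.
Tm = 2(9) + 4(8) = 18 + 32 = 50°C

50°C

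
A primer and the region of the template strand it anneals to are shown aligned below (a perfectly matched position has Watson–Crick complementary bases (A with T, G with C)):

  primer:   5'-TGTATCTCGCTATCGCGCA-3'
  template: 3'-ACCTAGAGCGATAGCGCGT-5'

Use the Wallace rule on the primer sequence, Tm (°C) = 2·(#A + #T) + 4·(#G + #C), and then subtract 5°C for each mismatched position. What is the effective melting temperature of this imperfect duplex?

Primer base counts: A=3, T=6, G=4, C=6 → A+T=9, G+C=10
Perfect-match Tm = 2(9) + 4(10) = 18 + 40 = 58°C
Mismatches (positions where the bases are not complementary): 1 (at position 3)
Effective Tm = 58 − 1×5 = 58 − 5 = 53°C

53°C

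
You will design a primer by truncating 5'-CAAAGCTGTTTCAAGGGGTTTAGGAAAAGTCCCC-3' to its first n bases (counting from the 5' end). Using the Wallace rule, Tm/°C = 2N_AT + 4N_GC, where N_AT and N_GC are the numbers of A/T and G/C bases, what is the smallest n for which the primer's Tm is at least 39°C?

n = 15

First 14 bases: CAAAGCTGTTTCAA → Tm = 38°C (< 39°C)
First 15 bases: CAAAGCTGTTTCAAG → Tm = 42°C (≥ 39°C)
Since every base adds ≥2°C, Tm only increases with n, so the threshold is first crossed at n = 15.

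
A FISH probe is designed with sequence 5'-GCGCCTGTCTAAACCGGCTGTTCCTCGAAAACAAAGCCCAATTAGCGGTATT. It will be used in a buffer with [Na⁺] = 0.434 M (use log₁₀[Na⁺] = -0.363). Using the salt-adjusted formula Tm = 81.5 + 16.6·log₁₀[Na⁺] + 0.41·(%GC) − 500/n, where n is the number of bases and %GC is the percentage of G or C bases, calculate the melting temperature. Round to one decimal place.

Length n = 52. Scanning the sequence gives C=15, T=12, A=14, G=11.
G+C = 26, so %GC = 26/52 × 100 = 50%
Salt term: 16.6 × (-0.363) = -6.026
GC term: 0.41 × 50 = 20.5; length term: −500/52 = −9.615
Tm = 81.5 + (-6.026) + 20.5 − 9.615 = 86.359 → 86.4°C

86.4°C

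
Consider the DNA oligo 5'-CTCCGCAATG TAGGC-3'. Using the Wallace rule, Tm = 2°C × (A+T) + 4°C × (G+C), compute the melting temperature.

Scanning the sequence gives T=3, G=4, C=5, A=3.
So N_AT = 6 and N_GC = 9.
Tm = 2(6) + 4(9) = 12 + 36 = 48°C

48°C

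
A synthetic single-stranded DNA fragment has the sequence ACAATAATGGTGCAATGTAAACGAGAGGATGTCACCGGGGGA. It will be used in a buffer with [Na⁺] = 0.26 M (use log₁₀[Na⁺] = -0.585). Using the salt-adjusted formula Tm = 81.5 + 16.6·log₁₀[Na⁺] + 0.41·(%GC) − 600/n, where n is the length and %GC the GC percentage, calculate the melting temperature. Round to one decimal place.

Length n = 42. Counting bases: G=14, A=15, C=6, T=7
G+C = 20, so %GC = 20/42 × 100 = 47.619%
Salt term: 16.6 × (-0.585) = -9.711
GC term: 0.41 × 47.619 = 19.524; length term: −600/42 = −14.286
Tm = 81.5 + (-9.711) + 19.524 − 14.286 = 77.027 → 77.0°C

77.0°C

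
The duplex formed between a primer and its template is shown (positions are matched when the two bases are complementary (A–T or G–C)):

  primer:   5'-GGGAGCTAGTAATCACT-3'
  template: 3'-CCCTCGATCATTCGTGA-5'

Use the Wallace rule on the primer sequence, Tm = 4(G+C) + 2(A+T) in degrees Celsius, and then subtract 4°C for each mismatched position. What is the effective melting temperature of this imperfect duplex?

46°C

Primer base counts: A=5, T=4, G=5, C=3 → A+T=9, G+C=8
Perfect-match Tm = 2(9) + 4(8) = 18 + 32 = 50°C
Mismatches (positions where the bases are not complementary): 1 (at position 13)
Effective Tm = 50 − 1×4 = 50 − 4 = 46°C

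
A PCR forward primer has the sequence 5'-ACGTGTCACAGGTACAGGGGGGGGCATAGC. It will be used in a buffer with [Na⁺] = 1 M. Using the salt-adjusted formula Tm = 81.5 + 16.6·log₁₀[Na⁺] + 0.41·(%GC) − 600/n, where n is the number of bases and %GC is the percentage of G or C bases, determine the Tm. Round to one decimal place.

87.5°C

Length n = 30. Counting bases: C=6, A=7, T=4, G=13
G+C = 19, so %GC = 19/30 × 100 = 63.333%
Salt term: 16.6 × (0) = 0
GC term: 0.41 × 63.333 = 25.967; length term: −600/30 = −20
Tm = 81.5 + (0) + 25.967 − 20 = 87.467 → 87.5°C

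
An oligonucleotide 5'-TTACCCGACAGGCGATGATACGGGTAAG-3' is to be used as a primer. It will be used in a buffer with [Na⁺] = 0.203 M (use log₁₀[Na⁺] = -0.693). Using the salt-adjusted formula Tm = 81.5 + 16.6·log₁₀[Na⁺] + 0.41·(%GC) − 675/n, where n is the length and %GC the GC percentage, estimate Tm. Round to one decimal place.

Length n = 28. Scanning the sequence gives A=8, C=6, G=9, T=5.
G+C = 15, so %GC = 15/28 × 100 = 53.571%
Salt term: 16.6 × (-0.693) = -11.504
GC term: 0.41 × 53.571 = 21.964; length term: −675/28 = −24.107
Tm = 81.5 + (-11.504) + 21.964 − 24.107 = 67.853 → 67.9°C

67.9°C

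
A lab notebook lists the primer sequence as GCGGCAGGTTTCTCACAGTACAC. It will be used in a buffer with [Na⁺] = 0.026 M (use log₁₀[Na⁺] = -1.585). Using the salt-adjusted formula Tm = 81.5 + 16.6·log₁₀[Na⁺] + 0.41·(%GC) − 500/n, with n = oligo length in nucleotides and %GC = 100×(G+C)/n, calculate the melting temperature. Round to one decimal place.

Length n = 23. Counting bases: G=6, A=5, T=5, C=7
G+C = 13, so %GC = 13/23 × 100 = 56.522%
Salt term: 16.6 × (-1.585) = -26.311
GC term: 0.41 × 56.522 = 23.174; length term: −500/23 = −21.739
Tm = 81.5 + (-26.311) + 23.174 − 21.739 = 56.624 → 56.6°C

56.6°C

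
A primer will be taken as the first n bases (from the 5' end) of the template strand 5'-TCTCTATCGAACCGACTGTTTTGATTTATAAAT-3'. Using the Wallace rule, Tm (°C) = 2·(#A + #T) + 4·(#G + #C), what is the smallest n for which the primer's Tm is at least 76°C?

First 27 bases: TCTCTATCGAACCGACTGTTTTGATTT → Tm = 74°C (< 76°C)
First 28 bases: TCTCTATCGAACCGACTGTTTTGATTTA → Tm = 76°C (≥ 76°C)
Since every base adds ≥2°C, Tm only increases with n, so the threshold is first crossed at n = 28.

n = 28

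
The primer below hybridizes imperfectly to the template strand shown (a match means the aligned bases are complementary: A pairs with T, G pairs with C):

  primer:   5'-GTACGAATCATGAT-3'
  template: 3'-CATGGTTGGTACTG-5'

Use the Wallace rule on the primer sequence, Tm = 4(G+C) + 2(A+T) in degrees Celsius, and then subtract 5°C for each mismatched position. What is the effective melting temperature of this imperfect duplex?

Primer base counts: A=5, T=4, G=3, C=2 → A+T=9, G+C=5
Perfect-match Tm = 2(9) + 4(5) = 18 + 20 = 38°C
Mismatches (positions where the bases are not complementary): 3 (at positions 5, 8, 14)
Effective Tm = 38 − 3×5 = 38 − 15 = 23°C

23°C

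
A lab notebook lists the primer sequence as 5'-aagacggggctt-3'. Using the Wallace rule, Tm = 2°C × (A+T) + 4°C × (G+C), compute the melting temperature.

38°C

Scanning the sequence gives A=3, T=2, C=2, G=5.
AT pairs contribute 5, GC pairs contribute 7.
Tm = 2×5 + 4×7 = 38°C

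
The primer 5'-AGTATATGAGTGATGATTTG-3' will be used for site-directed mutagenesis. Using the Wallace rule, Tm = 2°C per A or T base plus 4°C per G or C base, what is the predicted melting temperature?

Base counts: C=0, T=8, A=6, G=6
AT pairs contribute 14, GC pairs contribute 6.
Tm = 4·6 + 2·14 = 24 + 28 = 52°C

52°C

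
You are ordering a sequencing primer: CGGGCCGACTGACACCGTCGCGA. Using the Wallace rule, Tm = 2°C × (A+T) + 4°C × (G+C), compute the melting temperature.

80°C

Counting bases: G=8, A=4, C=9, T=2
So N_AT = 6 and N_GC = 17.
Tm = 2(6) + 4(17) = 12 + 68 = 80°C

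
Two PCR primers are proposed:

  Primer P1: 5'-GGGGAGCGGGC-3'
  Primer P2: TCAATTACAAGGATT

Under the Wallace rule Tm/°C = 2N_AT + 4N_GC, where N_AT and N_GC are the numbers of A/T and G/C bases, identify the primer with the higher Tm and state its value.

Primer P1, 42°C

Primer P1: A+T=1, G+C=10 → Tm = 2(1)+4(10) = 42°C
Primer P2: A+T=11, G+C=4 → Tm = 2(11)+4(4) = 38°C
42°C vs 38°C → primer P1 is higher.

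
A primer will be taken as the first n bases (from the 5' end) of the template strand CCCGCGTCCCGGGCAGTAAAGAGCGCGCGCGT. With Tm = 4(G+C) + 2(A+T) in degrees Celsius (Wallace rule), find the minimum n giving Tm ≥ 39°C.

n = 11

First 10 bases: CCCGCGTCCC → Tm = 38°C (< 39°C)
First 11 bases: CCCGCGTCCCG → Tm = 42°C (≥ 39°C)
Since every base adds ≥2°C, Tm only increases with n, so the threshold is first crossed at n = 11.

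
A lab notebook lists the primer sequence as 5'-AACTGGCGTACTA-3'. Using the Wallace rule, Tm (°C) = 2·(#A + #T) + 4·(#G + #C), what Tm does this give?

38°C

Scanning the sequence gives C=3, G=3, A=4, T=3.
So N_AT = 7 and N_GC = 6.
Tm = 2(7) + 4(6) = 14 + 24 = 38°C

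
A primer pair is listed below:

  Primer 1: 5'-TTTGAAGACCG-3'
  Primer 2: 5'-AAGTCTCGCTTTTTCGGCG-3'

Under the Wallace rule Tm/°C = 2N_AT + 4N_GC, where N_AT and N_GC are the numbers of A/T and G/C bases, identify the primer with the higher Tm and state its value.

Primer 2, 58°C

Primer 1: A+T=6, G+C=5 → Tm = 2(6)+4(5) = 32°C
Primer 2: A+T=9, G+C=10 → Tm = 2(9)+4(10) = 58°C
32°C vs 58°C → primer 2 is higher.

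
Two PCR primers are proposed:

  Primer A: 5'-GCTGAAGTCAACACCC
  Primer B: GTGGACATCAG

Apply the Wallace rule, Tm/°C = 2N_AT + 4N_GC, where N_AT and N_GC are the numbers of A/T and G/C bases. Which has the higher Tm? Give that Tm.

Primer A, 50°C

Primer A: A+T=7, G+C=9 → Tm = 2(7)+4(9) = 50°C
Primer B: A+T=5, G+C=6 → Tm = 2(5)+4(6) = 34°C
50°C vs 34°C → primer A is higher.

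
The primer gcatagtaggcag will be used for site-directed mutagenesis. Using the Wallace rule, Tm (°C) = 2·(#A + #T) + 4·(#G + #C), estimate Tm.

40°C

Counting bases: T=2, G=5, A=4, C=2
AT pairs contribute 6, GC pairs contribute 7.
Tm = 4·7 + 2·6 = 28 + 12 = 40°C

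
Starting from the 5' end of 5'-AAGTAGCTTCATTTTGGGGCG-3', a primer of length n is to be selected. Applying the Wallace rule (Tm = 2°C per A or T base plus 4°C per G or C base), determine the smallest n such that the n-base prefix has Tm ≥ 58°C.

n = 20

First 19 bases: AAGTAGCTTCATTTTGGGG → Tm = 54°C (< 58°C)
First 20 bases: AAGTAGCTTCATTTTGGGGC → Tm = 58°C (≥ 58°C)
Each additional base adds 2°C (A/T) or 4°C (G/C), so Tm is non-decreasing in n; n = 20 is the first length to reach 58°C.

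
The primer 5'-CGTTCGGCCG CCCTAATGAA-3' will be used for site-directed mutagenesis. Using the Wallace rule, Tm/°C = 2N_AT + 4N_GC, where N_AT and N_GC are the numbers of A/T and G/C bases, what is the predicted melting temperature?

64°C

A=4, G=5, C=7, T=4
A+T = 8, G+C = 12
Tm = 2(8) + 4(12) = 16 + 48 = 64°C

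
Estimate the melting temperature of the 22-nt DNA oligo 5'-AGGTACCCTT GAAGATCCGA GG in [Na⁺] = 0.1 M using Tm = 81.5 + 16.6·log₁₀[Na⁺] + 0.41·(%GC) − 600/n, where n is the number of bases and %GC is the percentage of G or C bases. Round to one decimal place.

Length n = 22. Base counts: T=4, A=6, C=5, G=7
G+C = 12, so %GC = 12/22 × 100 = 54.545%
Salt term: 16.6 × (-1) = -16.6
GC term: 0.41 × 54.545 = 22.363; length term: −600/22 = −27.273
Tm = 81.5 + (-16.6) + 22.363 − 27.273 = 59.99 → 60.0°C

60.0°C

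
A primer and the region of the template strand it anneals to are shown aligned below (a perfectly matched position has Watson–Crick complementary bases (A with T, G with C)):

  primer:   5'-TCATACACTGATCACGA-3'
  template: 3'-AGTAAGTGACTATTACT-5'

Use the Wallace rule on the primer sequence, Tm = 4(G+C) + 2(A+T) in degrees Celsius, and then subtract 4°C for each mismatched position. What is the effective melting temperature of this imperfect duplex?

36°C

Primer base counts: A=6, T=4, G=2, C=5 → A+T=10, G+C=7
Perfect-match Tm = 2(10) + 4(7) = 20 + 28 = 48°C
Mismatches (positions where the bases are not complementary): 3 (at positions 5, 13, 15)
Effective Tm = 48 − 3×4 = 48 − 12 = 36°C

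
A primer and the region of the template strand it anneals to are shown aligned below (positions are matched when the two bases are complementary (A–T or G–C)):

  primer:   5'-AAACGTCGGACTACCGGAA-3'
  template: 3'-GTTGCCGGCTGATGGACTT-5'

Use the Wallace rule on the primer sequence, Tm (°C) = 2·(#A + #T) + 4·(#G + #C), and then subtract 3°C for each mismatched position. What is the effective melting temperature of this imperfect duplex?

46°C

Primer base counts: A=7, T=2, G=5, C=5 → A+T=9, G+C=10
Perfect-match Tm = 2(9) + 4(10) = 18 + 40 = 58°C
Mismatches (positions where the bases are not complementary): 4 (at positions 1, 6, 8, 16)
Effective Tm = 58 − 4×3 = 58 − 12 = 46°C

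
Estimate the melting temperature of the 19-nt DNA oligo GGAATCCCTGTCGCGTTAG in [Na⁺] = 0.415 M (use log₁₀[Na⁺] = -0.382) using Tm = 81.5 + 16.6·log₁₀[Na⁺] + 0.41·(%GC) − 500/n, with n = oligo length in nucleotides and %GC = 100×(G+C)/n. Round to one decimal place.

72.6°C

Length n = 19. Scanning the sequence gives G=6, A=3, C=5, T=5.
G+C = 11, so %GC = 11/19 × 100 = 57.895%
Salt term: 16.6 × (-0.382) = -6.341
GC term: 0.41 × 57.895 = 23.737; length term: −500/19 = −26.316
Tm = 81.5 + (-6.341) + 23.737 − 26.316 = 72.58 → 72.6°C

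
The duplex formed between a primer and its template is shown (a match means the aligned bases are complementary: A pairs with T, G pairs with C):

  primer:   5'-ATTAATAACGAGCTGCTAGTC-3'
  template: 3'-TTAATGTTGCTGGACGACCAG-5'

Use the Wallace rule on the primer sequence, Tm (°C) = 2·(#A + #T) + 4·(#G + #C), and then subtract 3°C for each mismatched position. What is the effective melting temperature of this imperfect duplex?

Primer base counts: A=7, T=6, G=4, C=4 → A+T=13, G+C=8
Perfect-match Tm = 2(13) + 4(8) = 26 + 32 = 58°C
Mismatches (positions where the bases are not complementary): 5 (at positions 2, 4, 6, 12, 18)
Effective Tm = 58 − 5×3 = 58 − 15 = 43°C

43°C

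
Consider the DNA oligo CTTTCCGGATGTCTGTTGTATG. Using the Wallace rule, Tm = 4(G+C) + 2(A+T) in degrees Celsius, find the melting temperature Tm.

64°C

Base counts: T=10, A=2, C=4, G=6
AT pairs contribute 12, GC pairs contribute 10.
Tm = 2×12 + 4×10 = 64°C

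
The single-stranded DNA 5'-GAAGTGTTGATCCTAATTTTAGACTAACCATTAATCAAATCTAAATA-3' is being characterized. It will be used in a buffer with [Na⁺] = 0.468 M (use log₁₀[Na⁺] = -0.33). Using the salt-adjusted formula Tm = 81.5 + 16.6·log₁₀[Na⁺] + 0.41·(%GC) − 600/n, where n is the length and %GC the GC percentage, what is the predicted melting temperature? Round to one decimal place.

73.7°C

Length n = 47. Base counts: G=5, T=16, C=7, A=19
G+C = 12, so %GC = 12/47 × 100 = 25.532%
Salt term: 16.6 × (-0.33) = -5.478
GC term: 0.41 × 25.532 = 10.468; length term: −600/47 = −12.766
Tm = 81.5 + (-5.478) + 10.468 − 12.766 = 73.724 → 73.7°C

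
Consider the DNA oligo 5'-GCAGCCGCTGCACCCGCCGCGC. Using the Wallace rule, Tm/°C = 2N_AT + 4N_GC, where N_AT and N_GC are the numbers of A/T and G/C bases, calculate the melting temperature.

82°C

Base counts: A=2, G=7, T=1, C=12
So N_AT = 3 and N_GC = 19.
Tm = 2(3) + 4(19) = 6 + 76 = 82°C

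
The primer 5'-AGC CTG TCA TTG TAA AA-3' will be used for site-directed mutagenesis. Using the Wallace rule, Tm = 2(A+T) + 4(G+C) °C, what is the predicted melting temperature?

A=6, C=3, G=3, T=5
So N_AT = 11 and N_GC = 6.
Tm = 2(11) + 4(6) = 22 + 24 = 46°C

46°C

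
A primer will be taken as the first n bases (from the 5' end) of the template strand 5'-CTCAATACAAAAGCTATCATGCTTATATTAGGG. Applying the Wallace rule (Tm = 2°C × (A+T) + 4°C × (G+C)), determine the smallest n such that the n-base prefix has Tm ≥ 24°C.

n = 9

First 8 bases: CTCAATAC → Tm = 22°C (< 24°C)
First 9 bases: CTCAATACA → Tm = 24°C (≥ 24°C)
Since every base adds ≥2°C, Tm only increases with n, so the threshold is first crossed at n = 9.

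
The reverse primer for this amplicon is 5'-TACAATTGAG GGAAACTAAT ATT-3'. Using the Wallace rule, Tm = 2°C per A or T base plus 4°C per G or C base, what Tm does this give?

58°C

Base counts: C=2, G=4, T=7, A=10
So N_AT = 17 and N_GC = 6.
Tm = 2×17 + 4×6 = 58°C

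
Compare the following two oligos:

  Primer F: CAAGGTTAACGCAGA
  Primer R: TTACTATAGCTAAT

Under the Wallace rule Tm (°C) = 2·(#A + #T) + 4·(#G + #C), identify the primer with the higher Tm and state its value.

Primer F: A+T=8, G+C=7 → Tm = 2(8)+4(7) = 44°C
Primer R: A+T=11, G+C=3 → Tm = 2(11)+4(3) = 34°C
44°C vs 34°C → primer F is higher.

Primer F, 44°C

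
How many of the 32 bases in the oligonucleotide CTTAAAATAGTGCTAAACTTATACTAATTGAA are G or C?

7

A=14, G=3, C=4, T=11
Total G or C: 3 + 4 = 7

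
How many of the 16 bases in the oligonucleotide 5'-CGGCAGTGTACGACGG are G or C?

11

Counting bases: G=7, C=4, A=3, T=2
Total G or C: 7 + 4 = 11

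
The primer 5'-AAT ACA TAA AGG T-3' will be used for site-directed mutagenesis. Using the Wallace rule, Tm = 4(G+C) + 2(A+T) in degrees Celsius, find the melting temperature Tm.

Scanning the sequence gives C=1, T=3, A=7, G=2.
So N_AT = 10 and N_GC = 3.
Tm = 4·3 + 2·10 = 12 + 20 = 32°C

32°C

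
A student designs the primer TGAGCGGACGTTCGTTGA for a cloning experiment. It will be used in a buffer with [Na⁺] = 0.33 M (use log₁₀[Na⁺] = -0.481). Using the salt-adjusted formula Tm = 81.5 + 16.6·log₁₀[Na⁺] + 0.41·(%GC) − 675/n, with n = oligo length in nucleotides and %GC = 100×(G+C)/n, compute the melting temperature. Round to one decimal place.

58.8°C

Length n = 18. Counting bases: G=7, A=3, C=3, T=5
G+C = 10, so %GC = 10/18 × 100 = 55.556%
Salt term: 16.6 × (-0.481) = -7.985
GC term: 0.41 × 55.556 = 22.778; length term: −675/18 = −37.5
Tm = 81.5 + (-7.985) + 22.778 − 37.5 = 58.793 → 58.8°C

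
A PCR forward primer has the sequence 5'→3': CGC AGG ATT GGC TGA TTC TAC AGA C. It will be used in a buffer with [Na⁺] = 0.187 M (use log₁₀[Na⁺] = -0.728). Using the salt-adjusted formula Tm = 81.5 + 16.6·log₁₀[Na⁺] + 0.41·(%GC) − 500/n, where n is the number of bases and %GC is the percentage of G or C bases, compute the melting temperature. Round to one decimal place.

70.7°C

Length n = 25. C=6, G=7, T=6, A=6
G+C = 13, so %GC = 13/25 × 100 = 52%
Salt term: 16.6 × (-0.728) = -12.085
GC term: 0.41 × 52 = 21.32; length term: −500/25 = −20
Tm = 81.5 + (-12.085) + 21.32 − 20 = 70.735 → 70.7°C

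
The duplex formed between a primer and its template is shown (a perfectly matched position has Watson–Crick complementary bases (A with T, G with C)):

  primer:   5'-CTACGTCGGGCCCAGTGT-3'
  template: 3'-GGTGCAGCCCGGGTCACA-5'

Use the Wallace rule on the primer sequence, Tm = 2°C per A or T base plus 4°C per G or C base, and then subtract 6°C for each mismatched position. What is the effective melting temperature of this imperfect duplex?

Primer base counts: A=2, T=4, G=6, C=6 → A+T=6, G+C=12
Perfect-match Tm = 2(6) + 4(12) = 12 + 48 = 60°C
Mismatches (positions where the bases are not complementary): 1 (at position 2)
Effective Tm = 60 − 1×6 = 60 − 6 = 54°C

54°C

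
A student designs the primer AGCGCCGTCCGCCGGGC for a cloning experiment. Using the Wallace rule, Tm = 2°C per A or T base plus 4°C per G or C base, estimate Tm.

64°C

T=1, C=8, G=7, A=1
AT pairs contribute 2, GC pairs contribute 15.
Tm = 2(2) + 4(15) = 4 + 60 = 64°C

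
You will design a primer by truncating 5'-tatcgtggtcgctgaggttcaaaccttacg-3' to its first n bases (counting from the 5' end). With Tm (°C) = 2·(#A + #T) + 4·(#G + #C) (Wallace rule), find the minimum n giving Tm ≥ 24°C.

First 7 bases: TATCGTG → Tm = 20°C (< 24°C)
First 8 bases: TATCGTGG → Tm = 24°C (≥ 24°C)
Since every base adds ≥2°C, Tm only increases with n, so the threshold is first crossed at n = 8.

n = 8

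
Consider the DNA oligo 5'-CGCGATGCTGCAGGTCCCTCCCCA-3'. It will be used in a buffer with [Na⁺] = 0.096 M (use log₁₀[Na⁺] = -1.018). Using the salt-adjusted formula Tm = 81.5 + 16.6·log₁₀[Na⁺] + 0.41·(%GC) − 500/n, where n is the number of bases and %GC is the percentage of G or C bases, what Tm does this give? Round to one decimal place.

72.8°C

Length n = 24. Scanning the sequence gives T=4, A=3, C=11, G=6.
G+C = 17, so %GC = 17/24 × 100 = 70.833%
Salt term: 16.6 × (-1.018) = -16.899
GC term: 0.41 × 70.833 = 29.042; length term: −500/24 = −20.833
Tm = 81.5 + (-16.899) + 29.042 − 20.833 = 72.81 → 72.8°C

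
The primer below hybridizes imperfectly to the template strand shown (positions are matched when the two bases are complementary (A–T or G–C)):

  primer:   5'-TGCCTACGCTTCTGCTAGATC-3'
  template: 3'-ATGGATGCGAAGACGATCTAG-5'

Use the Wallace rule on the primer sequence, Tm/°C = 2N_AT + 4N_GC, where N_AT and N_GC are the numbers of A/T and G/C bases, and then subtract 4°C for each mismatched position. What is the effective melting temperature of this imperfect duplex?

60°C

Primer base counts: A=3, T=7, G=4, C=7 → A+T=10, G+C=11
Perfect-match Tm = 2(10) + 4(11) = 20 + 44 = 64°C
Mismatches (positions where the bases are not complementary): 1 (at position 2)
Effective Tm = 64 − 1×4 = 64 − 4 = 60°C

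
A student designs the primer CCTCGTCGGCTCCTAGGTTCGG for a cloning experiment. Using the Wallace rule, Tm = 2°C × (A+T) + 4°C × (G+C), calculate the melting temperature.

T=6, G=7, C=8, A=1
So N_AT = 7 and N_GC = 15.
Tm = 2×7 + 4×15 = 74°C

74°C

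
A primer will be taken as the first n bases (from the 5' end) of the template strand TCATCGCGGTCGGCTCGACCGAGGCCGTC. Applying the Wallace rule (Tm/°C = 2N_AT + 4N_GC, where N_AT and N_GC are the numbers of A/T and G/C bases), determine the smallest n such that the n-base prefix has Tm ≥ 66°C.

First 19 bases: TCATCGCGGTCGGCTCGAC → Tm = 64°C (< 66°C)
First 20 bases: TCATCGCGGTCGGCTCGACC → Tm = 68°C (≥ 66°C)
Each additional base adds 2°C (A/T) or 4°C (G/C), so Tm is non-decreasing in n; n = 20 is the first length to reach 66°C.

n = 20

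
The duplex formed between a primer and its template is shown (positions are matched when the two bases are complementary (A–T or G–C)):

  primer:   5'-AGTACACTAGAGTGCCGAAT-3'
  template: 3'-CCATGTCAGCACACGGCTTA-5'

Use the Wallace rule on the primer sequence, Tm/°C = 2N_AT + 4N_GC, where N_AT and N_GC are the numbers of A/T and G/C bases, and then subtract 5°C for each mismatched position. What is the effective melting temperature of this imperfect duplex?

38°C

Primer base counts: A=7, T=4, G=5, C=4 → A+T=11, G+C=9
Perfect-match Tm = 2(11) + 4(9) = 22 + 36 = 58°C
Mismatches (positions where the bases are not complementary): 4 (at positions 1, 7, 9, 11)
Effective Tm = 58 − 4×5 = 58 − 20 = 38°C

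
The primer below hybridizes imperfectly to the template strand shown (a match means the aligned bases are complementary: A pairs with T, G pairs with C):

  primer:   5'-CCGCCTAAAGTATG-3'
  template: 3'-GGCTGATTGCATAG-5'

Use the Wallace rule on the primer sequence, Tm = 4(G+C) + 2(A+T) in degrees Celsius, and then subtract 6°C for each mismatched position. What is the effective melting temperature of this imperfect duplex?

Primer base counts: A=4, T=3, G=3, C=4 → A+T=7, G+C=7
Perfect-match Tm = 2(7) + 4(7) = 14 + 28 = 42°C
Mismatches (positions where the bases are not complementary): 3 (at positions 4, 9, 14)
Effective Tm = 42 − 3×6 = 42 − 18 = 24°C

24°C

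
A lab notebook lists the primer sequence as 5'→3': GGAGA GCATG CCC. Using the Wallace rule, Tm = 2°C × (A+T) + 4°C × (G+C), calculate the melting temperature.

44°C

A=3, G=5, C=4, T=1
So N_AT = 4 and N_GC = 9.
Tm = 2×4 + 4×9 = 44°C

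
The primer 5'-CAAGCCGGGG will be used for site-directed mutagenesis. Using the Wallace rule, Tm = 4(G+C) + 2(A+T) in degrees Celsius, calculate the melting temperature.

36°C

Counting bases: A=2, G=5, C=3, T=0
A+T = 2, G+C = 8
Tm = 4·8 + 2·2 = 32 + 4 = 36°C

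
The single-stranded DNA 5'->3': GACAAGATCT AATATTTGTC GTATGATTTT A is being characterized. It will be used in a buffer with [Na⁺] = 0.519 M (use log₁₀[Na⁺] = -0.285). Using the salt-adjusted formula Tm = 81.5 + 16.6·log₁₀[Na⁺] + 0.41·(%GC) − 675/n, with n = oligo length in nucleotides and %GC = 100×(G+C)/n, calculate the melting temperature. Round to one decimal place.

Length n = 31. G=5, C=3, A=10, T=13
G+C = 8, so %GC = 8/31 × 100 = 25.806%
Salt term: 16.6 × (-0.285) = -4.731
GC term: 0.41 × 25.806 = 10.58; length term: −675/31 = −21.774
Tm = 81.5 + (-4.731) + 10.58 − 21.774 = 65.575 → 65.6°C

65.6°C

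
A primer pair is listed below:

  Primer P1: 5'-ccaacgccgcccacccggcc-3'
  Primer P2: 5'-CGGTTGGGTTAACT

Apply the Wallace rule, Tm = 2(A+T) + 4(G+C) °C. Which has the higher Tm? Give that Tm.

Primer P1: A+T=3, G+C=17 → Tm = 2(3)+4(17) = 74°C
Primer P2: A+T=7, G+C=7 → Tm = 2(7)+4(7) = 42°C
74°C vs 42°C → primer P1 is higher.

Primer P1, 74°C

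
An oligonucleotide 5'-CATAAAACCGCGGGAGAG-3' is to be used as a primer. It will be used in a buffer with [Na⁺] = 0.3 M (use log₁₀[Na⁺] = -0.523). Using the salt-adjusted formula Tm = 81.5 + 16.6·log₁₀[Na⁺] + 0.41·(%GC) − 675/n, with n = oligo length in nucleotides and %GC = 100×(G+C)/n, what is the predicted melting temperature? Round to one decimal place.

Length n = 18. C=4, G=6, A=7, T=1
G+C = 10, so %GC = 10/18 × 100 = 55.556%
Salt term: 16.6 × (-0.523) = -8.682
GC term: 0.41 × 55.556 = 22.778; length term: −675/18 = −37.5
Tm = 81.5 + (-8.682) + 22.778 − 37.5 = 58.096 → 58.1°C

58.1°C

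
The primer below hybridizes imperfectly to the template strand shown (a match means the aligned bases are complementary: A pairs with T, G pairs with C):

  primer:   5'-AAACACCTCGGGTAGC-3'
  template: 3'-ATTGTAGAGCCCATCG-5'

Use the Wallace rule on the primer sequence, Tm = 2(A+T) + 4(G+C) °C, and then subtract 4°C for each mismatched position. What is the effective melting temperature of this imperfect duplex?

42°C

Primer base counts: A=5, T=2, G=4, C=5 → A+T=7, G+C=9
Perfect-match Tm = 2(7) + 4(9) = 14 + 36 = 50°C
Mismatches (positions where the bases are not complementary): 2 (at positions 1, 6)
Effective Tm = 50 − 2×4 = 50 − 8 = 42°C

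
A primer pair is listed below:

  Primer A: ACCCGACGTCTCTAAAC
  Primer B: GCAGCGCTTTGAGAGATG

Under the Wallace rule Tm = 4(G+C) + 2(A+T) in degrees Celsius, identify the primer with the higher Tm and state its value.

Primer B, 56°C

Primer A: A+T=8, G+C=9 → Tm = 2(8)+4(9) = 52°C
Primer B: A+T=8, G+C=10 → Tm = 2(8)+4(10) = 56°C
52°C vs 56°C → primer B is higher.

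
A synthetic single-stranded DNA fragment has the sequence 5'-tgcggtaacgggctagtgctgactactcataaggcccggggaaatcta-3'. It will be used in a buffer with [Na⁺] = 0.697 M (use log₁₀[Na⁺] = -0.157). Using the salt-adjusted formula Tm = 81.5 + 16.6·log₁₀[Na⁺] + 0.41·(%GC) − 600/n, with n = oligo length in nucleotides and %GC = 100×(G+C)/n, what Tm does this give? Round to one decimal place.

Length n = 48. Scanning the sequence gives A=12, G=15, T=10, C=11.
G+C = 26, so %GC = 26/48 × 100 = 54.167%
Salt term: 16.6 × (-0.157) = -2.606
GC term: 0.41 × 54.167 = 22.208; length term: −600/48 = −12.5
Tm = 81.5 + (-2.606) + 22.208 − 12.5 = 88.602 → 88.6°C

88.6°C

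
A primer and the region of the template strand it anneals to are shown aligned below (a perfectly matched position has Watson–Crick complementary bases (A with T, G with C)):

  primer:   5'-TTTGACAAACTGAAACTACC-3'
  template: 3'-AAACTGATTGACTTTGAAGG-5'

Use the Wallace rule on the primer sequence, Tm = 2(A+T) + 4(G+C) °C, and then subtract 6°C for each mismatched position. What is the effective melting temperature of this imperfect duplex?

Primer base counts: A=8, T=5, G=2, C=5 → A+T=13, G+C=7
Perfect-match Tm = 2(13) + 4(7) = 26 + 28 = 54°C
Mismatches (positions where the bases are not complementary): 2 (at positions 7, 18)
Effective Tm = 54 − 2×6 = 54 − 12 = 42°C

42°C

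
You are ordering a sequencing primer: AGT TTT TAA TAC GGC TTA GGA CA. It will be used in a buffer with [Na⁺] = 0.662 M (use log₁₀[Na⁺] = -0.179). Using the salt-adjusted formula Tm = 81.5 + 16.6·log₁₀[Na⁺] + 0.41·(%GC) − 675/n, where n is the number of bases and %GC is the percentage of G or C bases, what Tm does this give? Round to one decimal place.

63.4°C

Length n = 23. Counting bases: T=8, A=7, G=5, C=3
G+C = 8, so %GC = 8/23 × 100 = 34.783%
Salt term: 16.6 × (-0.179) = -2.971
GC term: 0.41 × 34.783 = 14.261; length term: −675/23 = −29.348
Tm = 81.5 + (-2.971) + 14.261 − 29.348 = 63.442 → 63.4°C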